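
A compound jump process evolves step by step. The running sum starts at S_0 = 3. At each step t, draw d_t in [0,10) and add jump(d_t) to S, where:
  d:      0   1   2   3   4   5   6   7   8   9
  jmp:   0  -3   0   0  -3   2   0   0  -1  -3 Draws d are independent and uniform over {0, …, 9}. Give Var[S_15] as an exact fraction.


192/5

Outcome values over d=0..9: [0, -3, 0, 0, -3, 2, 0, 0, -1, -3]
Σy = -8, Σy² = 32, M = 10
μ = -8/10 = -4/5,  σ² = 32/10 − (-4/5)² = 64/25
Independent increments: Var[S_15] = 15·σ² = 15·(64/25) = 192/5


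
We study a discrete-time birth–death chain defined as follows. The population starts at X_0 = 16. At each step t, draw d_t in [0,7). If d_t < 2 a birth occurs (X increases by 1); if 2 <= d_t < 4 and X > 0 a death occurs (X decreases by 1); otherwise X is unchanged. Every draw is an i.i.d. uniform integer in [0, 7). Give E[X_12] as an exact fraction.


X can drop by at most 1 per step and X_0 = 16 > T = 12, so X_t >= 16 − t >= 4 > 0 for every t <= 12: the floor at 0 (the 'and X > 0' condition) never binds. Hence X_12 = X_0 + Σ_{t<12} Y_t with i.i.d. increments Y_t = y(d_t) ∈ {+1, −1, 0}.
Outcome values over d=0..6: [1, 1, -1, -1, 0, 0, 0]
Σy = 0, Σy² = 4, M = 7
μ = 0/7 = 0,  σ² = 4/7 − (0)² = 4/7
E[X_12] = 16 + 12·(0) = 16

16


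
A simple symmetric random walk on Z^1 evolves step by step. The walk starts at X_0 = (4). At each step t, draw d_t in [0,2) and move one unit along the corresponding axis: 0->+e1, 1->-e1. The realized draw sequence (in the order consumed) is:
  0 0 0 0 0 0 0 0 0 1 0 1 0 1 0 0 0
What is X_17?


t=0: X=(4), d=0 → +e1, X_1=(5)
t=1: X=(5), d=0 → +e1, X_2=(6)
t=2: X=(6), d=0 → +e1, X_3=(7)
t=3: X=(7), d=0 → +e1, X_4=(8)
t=4: X=(8), d=0 → +e1, X_5=(9)
t=5: X=(9), d=0 → +e1, X_6=(10)
t=6: X=(10), d=0 → +e1, X_7=(11)
t=7: X=(11), d=0 → +e1, X_8=(12)
t=8: X=(12), d=0 → +e1, X_9=(13)
t=9: X=(13), d=1 → -e1, X_10=(12)
t=10: X=(12), d=0 → +e1, X_11=(13)
t=11: X=(13), d=1 → -e1, X_12=(12)
t=12: X=(12), d=0 → +e1, X_13=(13)
t=13: X=(13), d=1 → -e1, X_14=(12)
t=14: X=(12), d=0 → +e1, X_15=(13)
t=15: X=(13), d=0 → +e1, X_16=(14)
t=16: X=(14), d=0 → +e1, X_17=(15)

(15)


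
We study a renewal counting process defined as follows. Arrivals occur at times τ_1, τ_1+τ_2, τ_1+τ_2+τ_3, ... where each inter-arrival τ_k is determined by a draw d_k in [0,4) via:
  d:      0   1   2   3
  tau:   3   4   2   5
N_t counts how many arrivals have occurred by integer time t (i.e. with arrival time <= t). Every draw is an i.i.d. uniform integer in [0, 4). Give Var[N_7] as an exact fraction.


Inter-arrival values over d=0..3: [3, 4, 2, 5]
Each d has probability 1/4, so the pmf of τ is: f(2) = 1/4, f(3) = 1/4, f(4) = 1/4, f(5) = 1/4
Let p_n(j) = P(N_n = j), with p_0 = [1]. Condition on τ_1: p_n(0) = P(τ > n), and for j >= 1, p_n(j) = Σ_{k<=n} f(k)·p_{n−k}(j−1)
p_1 = [1]  (j = 0)
p_2 = [3/4, 1/4]  (j = 0..1)
p_3 = [1/2, 1/2]  (j = 0..1)
p_4 = [1/4, 11/16, 1/16]  (j = 0..2)
p_5 = [0, 13/16, 3/16]  (j = 0..2)
p_6 = [0, 5/8, 23/64, 1/64]  (j = 0..3)
p_7 = [0, 3/8, 9/16, 1/16]  (j = 0..3)
E[N_7] = Σ j·p_7(j) = 27/16;  E[N_7²] = Σ j²·p_7(j) = 51/16
Var[N_7] = 51/16 − (27/16)² = 87/256

87/256


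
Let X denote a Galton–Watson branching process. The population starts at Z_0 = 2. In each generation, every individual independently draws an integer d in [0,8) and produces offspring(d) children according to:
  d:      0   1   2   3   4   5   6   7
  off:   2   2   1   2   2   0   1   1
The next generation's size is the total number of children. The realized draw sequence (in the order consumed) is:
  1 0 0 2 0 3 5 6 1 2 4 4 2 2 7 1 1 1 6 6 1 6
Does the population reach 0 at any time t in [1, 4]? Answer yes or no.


no

gen 0: Z_0=2, draws=[1, 0], offspring=[2, 2], Z_1=4
gen 1: Z_1=4, draws=[0, 2, 0, 3], offspring=[2, 1, 2, 2], Z_2=7
gen 2: Z_2=7, draws=[5, 6, 1, 2, 4, 4, 2], offspring=[0, 1, 2, 1, 2, 2, 1], Z_3=9
gen 3: Z_3=9, draws=[2, 7, 1, 1, 1, 6, 6, 1, 6], offspring=[1, 1, 2, 2, 2, 1, 1, 2, 1], Z_4=13


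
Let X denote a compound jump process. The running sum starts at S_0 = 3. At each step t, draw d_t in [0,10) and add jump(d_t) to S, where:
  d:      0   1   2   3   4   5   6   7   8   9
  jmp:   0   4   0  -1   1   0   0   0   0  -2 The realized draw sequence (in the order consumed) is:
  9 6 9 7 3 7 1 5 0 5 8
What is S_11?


2

t=0: S=3, d=9, jump=-2, S_1=1
t=1: S=1, d=6, jump=0, S_2=1
t=2: S=1, d=9, jump=-2, S_3=-1
t=3: S=-1, d=7, jump=0, S_4=-1
t=4: S=-1, d=3, jump=-1, S_5=-2
t=5: S=-2, d=7, jump=0, S_6=-2
t=6: S=-2, d=1, jump=4, S_7=2
t=7: S=2, d=5, jump=0, S_8=2
t=8: S=2, d=0, jump=0, S_9=2
t=9: S=2, d=5, jump=0, S_10=2
t=10: S=2, d=8, jump=0, S_11=2


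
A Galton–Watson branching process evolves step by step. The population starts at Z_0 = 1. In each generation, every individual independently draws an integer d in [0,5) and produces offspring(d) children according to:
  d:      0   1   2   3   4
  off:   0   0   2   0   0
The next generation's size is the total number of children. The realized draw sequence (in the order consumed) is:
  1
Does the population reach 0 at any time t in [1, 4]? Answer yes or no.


gen 0: Z_0=1, draws=[1], offspring=[0], Z_1=0
gen 1: Z_1=0, draws=[], offspring=[], Z_2=0
gen 2: Z_2=0, draws=[], offspring=[], Z_3=0
gen 3: Z_3=0, draws=[], offspring=[], Z_4=0

yes


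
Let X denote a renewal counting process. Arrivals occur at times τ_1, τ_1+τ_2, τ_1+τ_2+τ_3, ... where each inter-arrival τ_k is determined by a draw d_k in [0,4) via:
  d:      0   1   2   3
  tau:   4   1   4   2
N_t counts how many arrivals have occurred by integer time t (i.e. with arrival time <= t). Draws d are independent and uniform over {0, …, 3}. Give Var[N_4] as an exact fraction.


23391/65536

Inter-arrival values over d=0..3: [4, 1, 4, 2]
Each d has probability 1/4, so the pmf of τ is: f(1) = 1/4, f(2) = 1/4, f(4) = 1/2
Let p_n(j) = P(N_n = j), with p_0 = [1]. Condition on τ_1: p_n(0) = P(τ > n), and for j >= 1, p_n(j) = Σ_{k<=n} f(k)·p_{n−k}(j−1)
p_1 = [3/4, 1/4]  (j = 0..1)
p_2 = [1/2, 7/16, 1/16]  (j = 0..2)
p_3 = [1/2, 5/16, 11/64, 1/64]  (j = 0..3)
p_4 = [0, 3/4, 3/16, 15/256, 1/256]  (j = 0..4)
E[N_4] = Σ j·p_4(j) = 337/256;  E[N_4²] = Σ j²·p_4(j) = 535/256
Var[N_4] = 535/256 − (337/256)² = 23391/65536


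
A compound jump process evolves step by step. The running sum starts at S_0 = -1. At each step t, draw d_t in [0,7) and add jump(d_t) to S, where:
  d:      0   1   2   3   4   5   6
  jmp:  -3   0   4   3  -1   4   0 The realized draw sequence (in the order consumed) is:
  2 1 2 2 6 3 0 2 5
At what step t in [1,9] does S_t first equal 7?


t=0: S=-1, d=2, jump=4, S_1=3
t=1: S=3, d=1, jump=0, S_2=3
t=2: S=3, d=2, jump=4, S_3=7
t=3: S=7, d=2, jump=4, S_4=11
t=4: S=11, d=6, jump=0, S_5=11
t=5: S=11, d=3, jump=3, S_6=14
t=6: S=14, d=0, jump=-3, S_7=11
t=7: S=11, d=2, jump=4, S_8=15
t=8: S=15, d=5, jump=4, S_9=19

3


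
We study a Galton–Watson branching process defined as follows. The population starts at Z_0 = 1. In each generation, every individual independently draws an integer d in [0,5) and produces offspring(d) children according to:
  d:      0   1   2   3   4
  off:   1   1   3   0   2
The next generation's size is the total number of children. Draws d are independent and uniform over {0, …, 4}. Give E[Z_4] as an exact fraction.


2401/625

Outcome values over d=0..4: [1, 1, 3, 0, 2]
Σy = 7, Σy² = 15, M = 5
μ = 7/5 = 7/5,  σ² = 15/5 − (7/5)² = 26/25
E[Z_0] = 1
E[Z_1] = 7/5·E[Z_0] = 7/5
E[Z_2] = 7/5·E[Z_1] = 49/25
E[Z_3] = 7/5·E[Z_2] = 343/125
E[Z_4] = 7/5·E[Z_3] = 2401/625


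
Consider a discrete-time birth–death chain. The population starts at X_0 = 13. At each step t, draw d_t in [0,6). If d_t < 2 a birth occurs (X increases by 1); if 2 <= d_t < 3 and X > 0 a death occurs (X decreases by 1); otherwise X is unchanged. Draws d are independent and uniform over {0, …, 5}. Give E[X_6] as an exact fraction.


14

X can drop by at most 1 per step and X_0 = 13 > T = 6, so X_t >= 13 − t >= 7 > 0 for every t <= 6: the floor at 0 (the 'and X > 0' condition) never binds. Hence X_6 = X_0 + Σ_{t<6} Y_t with i.i.d. increments Y_t = y(d_t) ∈ {+1, −1, 0}.
Outcome values over d=0..5: [1, 1, -1, 0, 0, 0]
Σy = 1, Σy² = 3, M = 6
μ = 1/6 = 1/6,  σ² = 3/6 − (1/6)² = 17/36
E[X_6] = 13 + 6·(1/6) = 14


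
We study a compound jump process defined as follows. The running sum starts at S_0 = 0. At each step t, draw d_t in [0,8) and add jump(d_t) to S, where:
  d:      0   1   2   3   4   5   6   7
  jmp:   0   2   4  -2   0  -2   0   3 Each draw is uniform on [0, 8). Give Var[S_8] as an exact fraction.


Outcome values over d=0..7: [0, 2, 4, -2, 0, -2, 0, 3]
Σy = 5, Σy² = 37, M = 8
μ = 5/8 = 5/8,  σ² = 37/8 − (5/8)² = 271/64
Independent increments: Var[S_8] = 8·σ² = 8·(271/64) = 271/8

271/8


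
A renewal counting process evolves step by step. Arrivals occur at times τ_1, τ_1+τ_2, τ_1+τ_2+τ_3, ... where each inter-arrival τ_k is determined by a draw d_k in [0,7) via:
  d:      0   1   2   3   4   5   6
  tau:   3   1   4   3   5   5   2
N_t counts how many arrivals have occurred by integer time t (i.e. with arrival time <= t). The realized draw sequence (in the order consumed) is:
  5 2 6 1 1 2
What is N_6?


draw d_1=5: τ_1=5, arrival time A_1=5
draw d_2=2: τ_2=4, arrival time A_2=9
draw d_3=6: τ_3=2, arrival time A_3=11
draw d_4=1: τ_4=1, arrival time A_4=12
draw d_5=1: τ_5=1, arrival time A_5=13
draw d_6=2: τ_6=4, arrival time A_6=17
N_t over t=0..6: 0:0 1:0 2:0 3:0 4:0 5:1 6:1

1


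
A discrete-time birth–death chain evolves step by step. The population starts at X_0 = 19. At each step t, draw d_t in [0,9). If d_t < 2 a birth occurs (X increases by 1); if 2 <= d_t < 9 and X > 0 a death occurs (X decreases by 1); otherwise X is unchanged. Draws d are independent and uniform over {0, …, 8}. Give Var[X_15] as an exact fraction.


280/27

X can drop by at most 1 per step and X_0 = 19 > T = 15, so X_t >= 19 − t >= 4 > 0 for every t <= 15: the floor at 0 (the 'and X > 0' condition) never binds. Hence X_15 = X_0 + Σ_{t<15} Y_t with i.i.d. increments Y_t = y(d_t) ∈ {+1, −1, 0}.
Outcome values over d=0..8: [1, 1, -1, -1, -1, -1, -1, -1, -1]
Σy = -5, Σy² = 9, M = 9
μ = -5/9 = -5/9,  σ² = 9/9 − (-5/9)² = 56/81
Independent increments: Var[X_15] = 15·σ² = 15·(56/81) = 280/27


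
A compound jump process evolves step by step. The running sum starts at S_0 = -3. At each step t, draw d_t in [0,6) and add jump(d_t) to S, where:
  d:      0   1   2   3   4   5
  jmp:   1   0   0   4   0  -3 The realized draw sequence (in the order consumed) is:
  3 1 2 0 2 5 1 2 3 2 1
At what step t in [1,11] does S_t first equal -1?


6

t=0: S=-3, d=3, jump=4, S_1=1
t=1: S=1, d=1, jump=0, S_2=1
t=2: S=1, d=2, jump=0, S_3=1
t=3: S=1, d=0, jump=1, S_4=2
t=4: S=2, d=2, jump=0, S_5=2
t=5: S=2, d=5, jump=-3, S_6=-1
t=6: S=-1, d=1, jump=0, S_7=-1
t=7: S=-1, d=2, jump=0, S_8=-1
t=8: S=-1, d=3, jump=4, S_9=3
t=9: S=3, d=2, jump=0, S_10=3
t=10: S=3, d=1, jump=0, S_11=3


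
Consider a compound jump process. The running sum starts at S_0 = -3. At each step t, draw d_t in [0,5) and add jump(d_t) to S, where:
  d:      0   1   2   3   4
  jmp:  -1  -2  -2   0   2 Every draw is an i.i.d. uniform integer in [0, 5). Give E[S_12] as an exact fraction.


Outcome values over d=0..4: [-1, -2, -2, 0, 2]
Σy = -3, Σy² = 13, M = 5
μ = -3/5 = -3/5,  σ² = 13/5 − (-3/5)² = 56/25
E[S_12] = -3 + 12·(-3/5) = -51/5

-51/5


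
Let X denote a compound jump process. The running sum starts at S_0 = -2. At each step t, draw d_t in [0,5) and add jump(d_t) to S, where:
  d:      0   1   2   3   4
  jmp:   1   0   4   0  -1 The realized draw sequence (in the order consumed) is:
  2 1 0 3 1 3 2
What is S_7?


t=0: S=-2, d=2, jump=4, S_1=2
t=1: S=2, d=1, jump=0, S_2=2
t=2: S=2, d=0, jump=1, S_3=3
t=3: S=3, d=3, jump=0, S_4=3
t=4: S=3, d=1, jump=0, S_5=3
t=5: S=3, d=3, jump=0, S_6=3
t=6: S=3, d=2, jump=4, S_7=7

7


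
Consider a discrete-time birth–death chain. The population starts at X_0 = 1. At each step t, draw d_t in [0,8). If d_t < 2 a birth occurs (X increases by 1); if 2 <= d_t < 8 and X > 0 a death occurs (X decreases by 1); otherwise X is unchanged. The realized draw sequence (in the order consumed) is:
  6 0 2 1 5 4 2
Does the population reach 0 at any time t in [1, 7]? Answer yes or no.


t=0: X=1, d=6 → death, X_1=0
t=1: X=0, d=0 → birth, X_2=1
t=2: X=1, d=2 → death, X_3=0
t=3: X=0, d=1 → birth, X_4=1
t=4: X=1, d=5 → death, X_5=0
t=5: X=0, d=4 → hold, X_6=0
t=6: X=0, d=2 → hold, X_7=0

yes


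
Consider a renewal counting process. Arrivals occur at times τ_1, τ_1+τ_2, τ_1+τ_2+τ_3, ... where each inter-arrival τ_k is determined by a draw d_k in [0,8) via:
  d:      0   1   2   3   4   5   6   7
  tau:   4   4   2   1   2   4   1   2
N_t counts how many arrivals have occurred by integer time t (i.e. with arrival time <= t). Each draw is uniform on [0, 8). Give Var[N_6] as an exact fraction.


Inter-arrival values over d=0..7: [4, 4, 2, 1, 2, 4, 1, 2]
Each d has probability 1/8, so the pmf of τ is: f(1) = 1/4, f(2) = 3/8, f(4) = 3/8
Let p_n(j) = P(N_n = j), with p_0 = [1]. Condition on τ_1: p_n(0) = P(τ > n), and for j >= 1, p_n(j) = Σ_{k<=n} f(k)·p_{n−k}(j−1)
p_1 = [3/4, 1/4]  (j = 0..1)
p_2 = [3/8, 9/16, 1/16]  (j = 0..2)
p_3 = [3/8, 3/8, 15/64, 1/64]  (j = 0..3)
p_4 = [0, 39/64, 39/128, 21/256, 1/256]  (j = 0..4)
p_5 = [0, 27/64, 99/256, 21/128, 27/1024, 1/1024]  (j = 0..5)
p_6 = [0, 9/64, 279/512, 15/64, 147/2048, 33/4096, 1/4096]  (j = 0..6)
E[N_6] = Σ j·p_6(j) = 9267/4096;  E[N_6²] = Σ j²·p_6(j) = 23709/4096
Var[N_6] = 23709/4096 − (9267/4096)² = 11234775/16777216

11234775/16777216


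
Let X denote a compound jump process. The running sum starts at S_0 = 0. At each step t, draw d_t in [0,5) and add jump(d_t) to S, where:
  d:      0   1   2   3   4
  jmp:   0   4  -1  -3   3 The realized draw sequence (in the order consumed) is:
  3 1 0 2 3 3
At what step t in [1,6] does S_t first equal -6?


6

t=0: S=0, d=3, jump=-3, S_1=-3
t=1: S=-3, d=1, jump=4, S_2=1
t=2: S=1, d=0, jump=0, S_3=1
t=3: S=1, d=2, jump=-1, S_4=0
t=4: S=0, d=3, jump=-3, S_5=-3
t=5: S=-3, d=3, jump=-3, S_6=-6


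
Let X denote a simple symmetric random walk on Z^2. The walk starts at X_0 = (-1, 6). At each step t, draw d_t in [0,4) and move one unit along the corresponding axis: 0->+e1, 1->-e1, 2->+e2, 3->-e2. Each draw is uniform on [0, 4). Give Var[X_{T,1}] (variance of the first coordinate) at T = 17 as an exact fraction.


Outcome values over d=0..3: [1, -1, 0, 0]
Σy = 0, Σy² = 2, M = 4
μ = 0/4 = 0,  σ² = 2/4 − (0)² = 1/2
Independent increments: Var[X_17] = 17·σ² = 17·(1/2) = 17/2

17/2


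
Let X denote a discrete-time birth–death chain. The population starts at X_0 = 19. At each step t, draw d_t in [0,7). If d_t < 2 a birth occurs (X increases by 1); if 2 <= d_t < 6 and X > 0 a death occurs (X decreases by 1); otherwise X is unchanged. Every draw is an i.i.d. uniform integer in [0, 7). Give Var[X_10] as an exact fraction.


X can drop by at most 1 per step and X_0 = 19 > T = 10, so X_t >= 19 − t >= 9 > 0 for every t <= 10: the floor at 0 (the 'and X > 0' condition) never binds. Hence X_10 = X_0 + Σ_{t<10} Y_t with i.i.d. increments Y_t = y(d_t) ∈ {+1, −1, 0}.
Outcome values over d=0..6: [1, 1, -1, -1, -1, -1, 0]
Σy = -2, Σy² = 6, M = 7
μ = -2/7 = -2/7,  σ² = 6/7 − (-2/7)² = 38/49
Independent increments: Var[X_10] = 10·σ² = 10·(38/49) = 380/49

380/49


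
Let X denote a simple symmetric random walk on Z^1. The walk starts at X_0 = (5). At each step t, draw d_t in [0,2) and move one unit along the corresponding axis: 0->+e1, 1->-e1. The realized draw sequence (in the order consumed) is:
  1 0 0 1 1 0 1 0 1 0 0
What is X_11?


(6)

t=0: X=(5), d=1 → -e1, X_1=(4)
t=1: X=(4), d=0 → +e1, X_2=(5)
t=2: X=(5), d=0 → +e1, X_3=(6)
t=3: X=(6), d=1 → -e1, X_4=(5)
t=4: X=(5), d=1 → -e1, X_5=(4)
t=5: X=(4), d=0 → +e1, X_6=(5)
t=6: X=(5), d=1 → -e1, X_7=(4)
t=7: X=(4), d=0 → +e1, X_8=(5)
t=8: X=(5), d=1 → -e1, X_9=(4)
t=9: X=(4), d=0 → +e1, X_10=(5)
t=10: X=(5), d=0 → +e1, X_11=(6)


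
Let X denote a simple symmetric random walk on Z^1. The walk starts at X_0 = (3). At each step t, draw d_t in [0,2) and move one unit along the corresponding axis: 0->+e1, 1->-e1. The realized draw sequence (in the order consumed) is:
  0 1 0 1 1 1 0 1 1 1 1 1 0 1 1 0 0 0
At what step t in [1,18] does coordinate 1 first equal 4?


t=0: X=(3), d=0 → +e1, X_1=(4)
t=1: X=(4), d=1 → -e1, X_2=(3)
t=2: X=(3), d=0 → +e1, X_3=(4)
t=3: X=(4), d=1 → -e1, X_4=(3)
t=4: X=(3), d=1 → -e1, X_5=(2)
t=5: X=(2), d=1 → -e1, X_6=(1)
t=6: X=(1), d=0 → +e1, X_7=(2)
t=7: X=(2), d=1 → -e1, X_8=(1)
t=8: X=(1), d=1 → -e1, X_9=(0)
t=9: X=(0), d=1 → -e1, X_10=(-1)
t=10: X=(-1), d=1 → -e1, X_11=(-2)
t=11: X=(-2), d=1 → -e1, X_12=(-3)
t=12: X=(-3), d=0 → +e1, X_13=(-2)
t=13: X=(-2), d=1 → -e1, X_14=(-3)
t=14: X=(-3), d=1 → -e1, X_15=(-4)
t=15: X=(-4), d=0 → +e1, X_16=(-3)
t=16: X=(-3), d=0 → +e1, X_17=(-2)
t=17: X=(-2), d=0 → +e1, X_18=(-1)

1


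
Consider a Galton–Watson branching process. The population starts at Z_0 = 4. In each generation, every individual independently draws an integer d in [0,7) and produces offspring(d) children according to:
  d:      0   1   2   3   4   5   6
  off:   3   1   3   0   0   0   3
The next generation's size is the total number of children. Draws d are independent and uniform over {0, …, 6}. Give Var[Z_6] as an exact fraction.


11294092800000/13841287201

Outcome values over d=0..6: [3, 1, 3, 0, 0, 0, 3]
Σy = 10, Σy² = 28, M = 7
μ = 10/7 = 10/7,  σ² = 28/7 − (10/7)² = 96/49
V_0 = 0, E_0 = 4
V_1 = 96/49·E_0 + (10/7)²·V_0 = 384/49;  E_1 = 40/7
V_2 = 96/49·E_1 + (10/7)²·V_1 = 65280/2401;  E_2 = 400/49
V_3 = 96/49·E_2 + (10/7)²·V_2 = 8409600/117649;  E_3 = 4000/343
V_4 = 96/49·E_3 + (10/7)²·V_3 = 972672000/5764801;  E_4 = 40000/2401
V_5 = 96/49·E_4 + (10/7)²·V_4 = 106487040000/282475249;  E_5 = 400000/16807
V_6 = 96/49·E_5 + (10/7)²·V_5 = 11294092800000/13841287201;  E_6 = 4000000/117649


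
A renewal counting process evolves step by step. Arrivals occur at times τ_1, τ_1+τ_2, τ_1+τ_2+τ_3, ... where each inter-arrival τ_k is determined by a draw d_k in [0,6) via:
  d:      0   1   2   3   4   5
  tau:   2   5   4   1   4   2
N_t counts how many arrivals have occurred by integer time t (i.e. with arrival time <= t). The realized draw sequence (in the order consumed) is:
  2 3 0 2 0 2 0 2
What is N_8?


draw d_1=2: τ_1=4, arrival time A_1=4
draw d_2=3: τ_2=1, arrival time A_2=5
draw d_3=0: τ_3=2, arrival time A_3=7
draw d_4=2: τ_4=4, arrival time A_4=11
draw d_5=0: τ_5=2, arrival time A_5=13
draw d_6=2: τ_6=4, arrival time A_6=17
draw d_7=0: τ_7=2, arrival time A_7=19
draw d_8=2: τ_8=4, arrival time A_8=23
N_t over t=0..8: 0:0 1:0 2:0 3:0 4:1 5:2 6:2 7:3 8:3

3


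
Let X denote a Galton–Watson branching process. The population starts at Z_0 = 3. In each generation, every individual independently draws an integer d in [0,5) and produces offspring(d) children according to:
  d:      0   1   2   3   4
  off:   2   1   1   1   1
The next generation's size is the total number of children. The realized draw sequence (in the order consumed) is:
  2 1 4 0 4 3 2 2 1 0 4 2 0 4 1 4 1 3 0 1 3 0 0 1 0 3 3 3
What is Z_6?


gen 0: Z_0=3, draws=[2, 1, 4], offspring=[1, 1, 1], Z_1=3
gen 1: Z_1=3, draws=[0, 4, 3], offspring=[2, 1, 1], Z_2=4
gen 2: Z_2=4, draws=[2, 2, 1, 0], offspring=[1, 1, 1, 2], Z_3=5
gen 3: Z_3=5, draws=[4, 2, 0, 4, 1], offspring=[1, 1, 2, 1, 1], Z_4=6
gen 4: Z_4=6, draws=[4, 1, 3, 0, 1, 3], offspring=[1, 1, 1, 2, 1, 1], Z_5=7
gen 5: Z_5=7, draws=[0, 0, 1, 0, 3, 3, 3], offspring=[2, 2, 1, 2, 1, 1, 1], Z_6=10

10


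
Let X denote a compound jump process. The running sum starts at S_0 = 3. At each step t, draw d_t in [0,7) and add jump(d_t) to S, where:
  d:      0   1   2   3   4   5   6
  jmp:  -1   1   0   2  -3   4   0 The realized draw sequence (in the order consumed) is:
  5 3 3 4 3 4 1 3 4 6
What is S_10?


7

t=0: S=3, d=5, jump=4, S_1=7
t=1: S=7, d=3, jump=2, S_2=9
t=2: S=9, d=3, jump=2, S_3=11
t=3: S=11, d=4, jump=-3, S_4=8
t=4: S=8, d=3, jump=2, S_5=10
t=5: S=10, d=4, jump=-3, S_6=7
t=6: S=7, d=1, jump=1, S_7=8
t=7: S=8, d=3, jump=2, S_8=10
t=8: S=10, d=4, jump=-3, S_9=7
t=9: S=7, d=6, jump=0, S_10=7


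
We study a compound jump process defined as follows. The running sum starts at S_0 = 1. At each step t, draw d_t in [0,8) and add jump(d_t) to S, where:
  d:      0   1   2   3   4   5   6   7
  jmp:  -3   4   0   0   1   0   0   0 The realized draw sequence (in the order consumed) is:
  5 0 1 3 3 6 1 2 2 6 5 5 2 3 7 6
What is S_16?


t=0: S=1, d=5, jump=0, S_1=1
t=1: S=1, d=0, jump=-3, S_2=-2
t=2: S=-2, d=1, jump=4, S_3=2
t=3: S=2, d=3, jump=0, S_4=2
t=4: S=2, d=3, jump=0, S_5=2
t=5: S=2, d=6, jump=0, S_6=2
t=6: S=2, d=1, jump=4, S_7=6
t=7: S=6, d=2, jump=0, S_8=6
t=8: S=6, d=2, jump=0, S_9=6
t=9: S=6, d=6, jump=0, S_10=6
t=10: S=6, d=5, jump=0, S_11=6
t=11: S=6, d=5, jump=0, S_12=6
t=12: S=6, d=2, jump=0, S_13=6
t=13: S=6, d=3, jump=0, S_14=6
t=14: S=6, d=7, jump=0, S_15=6
t=15: S=6, d=6, jump=0, S_16=6

6


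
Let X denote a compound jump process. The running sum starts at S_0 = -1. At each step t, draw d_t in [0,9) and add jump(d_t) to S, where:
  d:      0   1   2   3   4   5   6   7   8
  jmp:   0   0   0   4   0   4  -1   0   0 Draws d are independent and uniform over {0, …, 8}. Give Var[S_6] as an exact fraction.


Outcome values over d=0..8: [0, 0, 0, 4, 0, 4, -1, 0, 0]
Σy = 7, Σy² = 33, M = 9
μ = 7/9 = 7/9,  σ² = 33/9 − (7/9)² = 248/81
Independent increments: Var[S_6] = 6·σ² = 6·(248/81) = 496/27

496/27


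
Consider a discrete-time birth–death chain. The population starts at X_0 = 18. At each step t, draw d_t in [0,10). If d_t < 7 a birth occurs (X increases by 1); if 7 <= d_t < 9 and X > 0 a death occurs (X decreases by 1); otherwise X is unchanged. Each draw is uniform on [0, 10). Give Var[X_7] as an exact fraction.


91/20

X can drop by at most 1 per step and X_0 = 18 > T = 7, so X_t >= 18 − t >= 11 > 0 for every t <= 7: the floor at 0 (the 'and X > 0' condition) never binds. Hence X_7 = X_0 + Σ_{t<7} Y_t with i.i.d. increments Y_t = y(d_t) ∈ {+1, −1, 0}.
Outcome values over d=0..9: [1, 1, 1, 1, 1, 1, 1, -1, -1, 0]
Σy = 5, Σy² = 9, M = 10
μ = 5/10 = 1/2,  σ² = 9/10 − (1/2)² = 13/20
Independent increments: Var[X_7] = 7·σ² = 7·(13/20) = 91/20


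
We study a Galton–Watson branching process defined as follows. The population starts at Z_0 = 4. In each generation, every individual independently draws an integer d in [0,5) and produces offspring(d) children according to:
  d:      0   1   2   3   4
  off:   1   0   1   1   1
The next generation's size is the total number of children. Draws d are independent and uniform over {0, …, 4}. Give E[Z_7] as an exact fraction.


Outcome values over d=0..4: [1, 0, 1, 1, 1]
Σy = 4, Σy² = 4, M = 5
μ = 4/5 = 4/5,  σ² = 4/5 − (4/5)² = 4/25
E[Z_0] = 4
E[Z_1] = 4/5·E[Z_0] = 16/5
E[Z_2] = 4/5·E[Z_1] = 64/25
E[Z_3] = 4/5·E[Z_2] = 256/125
E[Z_4] = 4/5·E[Z_3] = 1024/625
E[Z_5] = 4/5·E[Z_4] = 4096/3125
E[Z_6] = 4/5·E[Z_5] = 16384/15625
E[Z_7] = 4/5·E[Z_6] = 65536/78125

65536/78125


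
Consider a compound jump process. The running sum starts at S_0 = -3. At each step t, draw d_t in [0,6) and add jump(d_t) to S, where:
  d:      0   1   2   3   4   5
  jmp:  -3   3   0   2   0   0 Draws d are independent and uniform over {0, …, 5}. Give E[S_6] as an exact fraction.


-1

Outcome values over d=0..5: [-3, 3, 0, 2, 0, 0]
Σy = 2, Σy² = 22, M = 6
μ = 2/6 = 1/3,  σ² = 22/6 − (1/3)² = 32/9
E[S_6] = -3 + 6·(1/3) = -1


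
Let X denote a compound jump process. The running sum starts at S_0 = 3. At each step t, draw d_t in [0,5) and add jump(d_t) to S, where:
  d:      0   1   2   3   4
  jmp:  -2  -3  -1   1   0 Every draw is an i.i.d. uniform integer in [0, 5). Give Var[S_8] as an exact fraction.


16

Outcome values over d=0..4: [-2, -3, -1, 1, 0]
Σy = -5, Σy² = 15, M = 5
μ = -5/5 = -1,  σ² = 15/5 − (-1)² = 2
Independent increments: Var[S_8] = 8·σ² = 8·(2) = 16


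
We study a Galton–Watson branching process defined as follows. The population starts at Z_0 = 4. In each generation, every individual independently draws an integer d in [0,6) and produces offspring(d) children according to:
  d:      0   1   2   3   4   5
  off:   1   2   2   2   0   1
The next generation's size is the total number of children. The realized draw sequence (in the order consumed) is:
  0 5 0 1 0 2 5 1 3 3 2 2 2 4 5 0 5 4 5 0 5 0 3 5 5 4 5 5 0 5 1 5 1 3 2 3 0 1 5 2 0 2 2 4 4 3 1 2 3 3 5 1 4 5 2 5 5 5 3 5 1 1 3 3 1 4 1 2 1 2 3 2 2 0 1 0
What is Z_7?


gen 0: Z_0=4, draws=[0, 5, 0, 1], offspring=[1, 1, 1, 2], Z_1=5
gen 1: Z_1=5, draws=[0, 2, 5, 1, 3], offspring=[1, 2, 1, 2, 2], Z_2=8
gen 2: Z_2=8, draws=[3, 2, 2, 2, 4, 5, 0, 5], offspring=[2, 2, 2, 2, 0, 1, 1, 1], Z_3=11
gen 3: Z_3=11, draws=[4, 5, 0, 5, 0, 3, 5, 5, 4, 5, 5], offspring=[0, 1, 1, 1, 1, 2, 1, 1, 0, 1, 1], Z_4=10
gen 4: Z_4=10, draws=[0, 5, 1, 5, 1, 3, 2, 3, 0, 1], offspring=[1, 1, 2, 1, 2, 2, 2, 2, 1, 2], Z_5=16
gen 5: Z_5=16, draws=[5, 2, 0, 2, 2, 4, 4, 3, 1, 2, 3, 3, 5, 1, 4, 5], offspring=[1, 2, 1, 2, 2, 0, 0, 2, 2, 2, 2, 2, 1, 2, 0, 1], Z_6=22
gen 6: Z_6=22, draws=[2, 5, 5, 5, 3, 5, 1, 1, 3, 3, 1, 4, 1, 2, 1, 2, 3, 2, 2, 0, 1, 0], offspring=[2, 1, 1, 1, 2, 1, 2, 2, 2, 2, 2, 0, 2, 2, 2, 2, 2, 2, 2, 1, 2, 1], Z_7=36

36


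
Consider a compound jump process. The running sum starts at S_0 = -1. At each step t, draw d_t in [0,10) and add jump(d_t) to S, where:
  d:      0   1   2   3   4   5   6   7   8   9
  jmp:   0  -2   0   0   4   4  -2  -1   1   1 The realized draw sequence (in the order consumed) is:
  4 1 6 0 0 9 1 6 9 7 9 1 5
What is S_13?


t=0: S=-1, d=4, jump=4, S_1=3
t=1: S=3, d=1, jump=-2, S_2=1
t=2: S=1, d=6, jump=-2, S_3=-1
t=3: S=-1, d=0, jump=0, S_4=-1
t=4: S=-1, d=0, jump=0, S_5=-1
t=5: S=-1, d=9, jump=1, S_6=0
t=6: S=0, d=1, jump=-2, S_7=-2
t=7: S=-2, d=6, jump=-2, S_8=-4
t=8: S=-4, d=9, jump=1, S_9=-3
t=9: S=-3, d=7, jump=-1, S_10=-4
t=10: S=-4, d=9, jump=1, S_11=-3
t=11: S=-3, d=1, jump=-2, S_12=-5
t=12: S=-5, d=5, jump=4, S_13=-1

-1


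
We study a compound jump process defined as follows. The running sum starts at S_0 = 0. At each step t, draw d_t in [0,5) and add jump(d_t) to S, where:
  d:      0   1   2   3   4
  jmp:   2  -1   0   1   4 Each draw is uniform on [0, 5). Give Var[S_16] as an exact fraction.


1184/25

Outcome values over d=0..4: [2, -1, 0, 1, 4]
Σy = 6, Σy² = 22, M = 5
μ = 6/5 = 6/5,  σ² = 22/5 − (6/5)² = 74/25
Independent increments: Var[S_16] = 16·σ² = 16·(74/25) = 1184/25


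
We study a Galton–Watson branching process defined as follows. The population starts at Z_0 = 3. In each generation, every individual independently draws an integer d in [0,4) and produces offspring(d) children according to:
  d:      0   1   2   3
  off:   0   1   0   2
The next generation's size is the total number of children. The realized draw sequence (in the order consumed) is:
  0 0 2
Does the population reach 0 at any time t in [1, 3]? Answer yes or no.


gen 0: Z_0=3, draws=[0, 0, 2], offspring=[0, 0, 0], Z_1=0
gen 1: Z_1=0, draws=[], offspring=[], Z_2=0
gen 2: Z_2=0, draws=[], offspring=[], Z_3=0

yes


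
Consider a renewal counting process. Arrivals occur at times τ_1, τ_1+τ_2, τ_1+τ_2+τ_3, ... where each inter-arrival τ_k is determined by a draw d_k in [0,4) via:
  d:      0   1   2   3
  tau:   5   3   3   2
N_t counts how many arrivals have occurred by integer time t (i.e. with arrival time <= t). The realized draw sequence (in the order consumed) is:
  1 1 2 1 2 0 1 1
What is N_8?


2

draw d_1=1: τ_1=3, arrival time A_1=3
draw d_2=1: τ_2=3, arrival time A_2=6
draw d_3=2: τ_3=3, arrival time A_3=9
draw d_4=1: τ_4=3, arrival time A_4=12
draw d_5=2: τ_5=3, arrival time A_5=15
draw d_6=0: τ_6=5, arrival time A_6=20
draw d_7=1: τ_7=3, arrival time A_7=23
draw d_8=1: τ_8=3, arrival time A_8=26
N_t over t=0..8: 0:0 1:0 2:0 3:1 4:1 5:1 6:2 7:2 8:2


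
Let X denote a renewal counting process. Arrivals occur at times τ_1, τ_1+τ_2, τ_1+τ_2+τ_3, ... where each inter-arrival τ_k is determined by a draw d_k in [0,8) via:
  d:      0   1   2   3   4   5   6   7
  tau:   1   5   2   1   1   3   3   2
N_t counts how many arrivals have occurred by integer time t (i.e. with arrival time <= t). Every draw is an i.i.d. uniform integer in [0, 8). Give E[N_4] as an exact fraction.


Inter-arrival values over d=0..7: [1, 5, 2, 1, 1, 3, 3, 2]
Each d has probability 1/8, so the pmf of τ is: f(1) = 3/8, f(2) = 1/4, f(3) = 1/4, f(5) = 1/8
Renewal equation for m(n) = E[N_n]: condition on τ_1 = k (if k <= n, one arrival plus a fresh copy on the remaining n−k steps): m(n) = F(n) + Σ_{k<=n} f(k)·m(n−k), where F(n) = P(τ <= n) and m(0) = 0
m(1) = F(1) = 3/8
m(2) = F(2) + f(1)·m(1) = 5/8 + 3/8·3/8 = 49/64
m(3) = F(3) + f(1)·m(2) + f(2)·m(1) = 7/8 + 3/8·49/64 + 1/4·3/8 = 643/512
m(4) = F(4) + f(1)·m(3) + f(2)·m(2) + f(3)·m(1) = 7/8 + 3/8·643/512 + 1/4·49/64 + 1/4·3/8 = 6681/4096
E[N_4] = m(4) = 6681/4096

6681/4096


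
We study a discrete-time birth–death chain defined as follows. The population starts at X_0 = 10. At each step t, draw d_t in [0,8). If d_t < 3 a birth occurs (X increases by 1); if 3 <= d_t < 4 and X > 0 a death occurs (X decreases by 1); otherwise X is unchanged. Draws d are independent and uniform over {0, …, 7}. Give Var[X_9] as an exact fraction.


63/16

X can drop by at most 1 per step and X_0 = 10 > T = 9, so X_t >= 10 − t >= 1 > 0 for every t <= 9: the floor at 0 (the 'and X > 0' condition) never binds. Hence X_9 = X_0 + Σ_{t<9} Y_t with i.i.d. increments Y_t = y(d_t) ∈ {+1, −1, 0}.
Outcome values over d=0..7: [1, 1, 1, -1, 0, 0, 0, 0]
Σy = 2, Σy² = 4, M = 8
μ = 2/8 = 1/4,  σ² = 4/8 − (1/4)² = 7/16
Independent increments: Var[X_9] = 9·σ² = 9·(7/16) = 63/16


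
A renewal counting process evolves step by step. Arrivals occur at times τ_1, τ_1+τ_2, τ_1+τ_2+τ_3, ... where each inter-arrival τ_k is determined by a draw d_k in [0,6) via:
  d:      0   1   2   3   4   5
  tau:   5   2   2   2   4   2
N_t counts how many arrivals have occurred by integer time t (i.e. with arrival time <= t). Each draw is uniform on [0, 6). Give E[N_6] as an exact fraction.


Inter-arrival values over d=0..5: [5, 2, 2, 2, 4, 2]
Each d has probability 1/6, so the pmf of τ is: f(2) = 2/3, f(4) = 1/6, f(5) = 1/6
Renewal equation for m(n) = E[N_n]: condition on τ_1 = k (if k <= n, one arrival plus a fresh copy on the remaining n−k steps): m(n) = F(n) + Σ_{k<=n} f(k)·m(n−k), where F(n) = P(τ <= n) and m(0) = 0
m(1) = F(1) = 0
m(2) = F(2) = 2/3
m(3) = F(3) = 2/3
m(4) = F(4) + f(2)·m(2) = 5/6 + 2/3·2/3 = 23/18
m(5) = F(5) + f(2)·m(3) = 1 + 2/3·2/3 = 13/9
m(6) = F(6) + f(2)·m(4) + f(4)·m(2) = 1 + 2/3·23/18 + 1/6·2/3 = 53/27
E[N_6] = m(6) = 53/27

53/27


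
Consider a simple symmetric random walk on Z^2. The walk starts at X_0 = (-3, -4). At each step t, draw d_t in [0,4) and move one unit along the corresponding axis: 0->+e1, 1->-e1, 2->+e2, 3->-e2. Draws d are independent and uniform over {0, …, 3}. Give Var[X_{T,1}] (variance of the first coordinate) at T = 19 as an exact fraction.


19/2

Outcome values over d=0..3: [1, -1, 0, 0]
Σy = 0, Σy² = 2, M = 4
μ = 0/4 = 0,  σ² = 2/4 − (0)² = 1/2
Independent increments: Var[X_19] = 19·σ² = 19·(1/2) = 19/2


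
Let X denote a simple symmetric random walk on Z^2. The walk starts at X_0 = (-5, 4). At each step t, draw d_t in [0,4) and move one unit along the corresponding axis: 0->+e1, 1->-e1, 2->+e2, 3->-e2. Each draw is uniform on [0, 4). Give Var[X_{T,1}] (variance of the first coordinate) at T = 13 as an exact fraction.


Outcome values over d=0..3: [1, -1, 0, 0]
Σy = 0, Σy² = 2, M = 4
μ = 0/4 = 0,  σ² = 2/4 − (0)² = 1/2
Independent increments: Var[X_13] = 13·σ² = 13·(1/2) = 13/2

13/2


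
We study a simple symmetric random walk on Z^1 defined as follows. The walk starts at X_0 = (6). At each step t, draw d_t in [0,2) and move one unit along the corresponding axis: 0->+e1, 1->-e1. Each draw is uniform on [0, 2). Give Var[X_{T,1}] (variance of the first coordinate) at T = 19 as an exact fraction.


Outcome values over d=0..1: [1, -1]
Σy = 0, Σy² = 2, M = 2
μ = 0/2 = 0,  σ² = 2/2 − (0)² = 1
Independent increments: Var[X_19] = 19·σ² = 19·(1) = 19

19


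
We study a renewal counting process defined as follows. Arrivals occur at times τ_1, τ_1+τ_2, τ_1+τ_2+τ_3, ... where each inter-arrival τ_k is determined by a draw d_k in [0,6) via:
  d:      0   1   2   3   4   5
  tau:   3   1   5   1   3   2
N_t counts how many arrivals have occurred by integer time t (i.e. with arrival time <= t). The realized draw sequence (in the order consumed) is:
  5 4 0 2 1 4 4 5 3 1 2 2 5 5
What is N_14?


draw d_1=5: τ_1=2, arrival time A_1=2
draw d_2=4: τ_2=3, arrival time A_2=5
draw d_3=0: τ_3=3, arrival time A_3=8
draw d_4=2: τ_4=5, arrival time A_4=13
draw d_5=1: τ_5=1, arrival time A_5=14
draw d_6=4: τ_6=3, arrival time A_6=17
draw d_7=4: τ_7=3, arrival time A_7=20
draw d_8=5: τ_8=2, arrival time A_8=22
draw d_9=3: τ_9=1, arrival time A_9=23
draw d_10=1: τ_10=1, arrival time A_10=24
draw d_11=2: τ_11=5, arrival time A_11=29
draw d_12=2: τ_12=5, arrival time A_12=34
draw d_13=5: τ_13=2, arrival time A_13=36
draw d_14=5: τ_14=2, arrival time A_14=38
N_t over t=0..14: 0:0 1:0 2:1 3:1 4:1 5:2 6:2 7:2 8:3 9:3 10:3 11:3 12:3 13:4 14:5

5


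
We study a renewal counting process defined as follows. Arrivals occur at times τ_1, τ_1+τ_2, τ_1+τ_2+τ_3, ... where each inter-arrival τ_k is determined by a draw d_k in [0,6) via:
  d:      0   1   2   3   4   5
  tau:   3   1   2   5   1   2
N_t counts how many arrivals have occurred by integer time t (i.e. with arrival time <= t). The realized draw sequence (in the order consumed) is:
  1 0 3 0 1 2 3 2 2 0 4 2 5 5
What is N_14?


5

draw d_1=1: τ_1=1, arrival time A_1=1
draw d_2=0: τ_2=3, arrival time A_2=4
draw d_3=3: τ_3=5, arrival time A_3=9
draw d_4=0: τ_4=3, arrival time A_4=12
draw d_5=1: τ_5=1, arrival time A_5=13
draw d_6=2: τ_6=2, arrival time A_6=15
draw d_7=3: τ_7=5, arrival time A_7=20
draw d_8=2: τ_8=2, arrival time A_8=22
draw d_9=2: τ_9=2, arrival time A_9=24
draw d_10=0: τ_10=3, arrival time A_10=27
draw d_11=4: τ_11=1, arrival time A_11=28
draw d_12=2: τ_12=2, arrival time A_12=30
draw d_13=5: τ_13=2, arrival time A_13=32
draw d_14=5: τ_14=2, arrival time A_14=34
N_t over t=0..14: 0:0 1:1 2:1 3:1 4:2 5:2 6:2 7:2 8:2 9:3 10:3 11:3 12:4 13:5 14:5


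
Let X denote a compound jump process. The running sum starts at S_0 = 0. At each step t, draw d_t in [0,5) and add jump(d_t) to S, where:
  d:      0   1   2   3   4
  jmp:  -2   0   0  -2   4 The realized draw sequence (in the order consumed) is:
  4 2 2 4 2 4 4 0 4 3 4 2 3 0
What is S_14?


t=0: S=0, d=4, jump=4, S_1=4
t=1: S=4, d=2, jump=0, S_2=4
t=2: S=4, d=2, jump=0, S_3=4
t=3: S=4, d=4, jump=4, S_4=8
t=4: S=8, d=2, jump=0, S_5=8
t=5: S=8, d=4, jump=4, S_6=12
t=6: S=12, d=4, jump=4, S_7=16
t=7: S=16, d=0, jump=-2, S_8=14
t=8: S=14, d=4, jump=4, S_9=18
t=9: S=18, d=3, jump=-2, S_10=16
t=10: S=16, d=4, jump=4, S_11=20
t=11: S=20, d=2, jump=0, S_12=20
t=12: S=20, d=3, jump=-2, S_13=18
t=13: S=18, d=0, jump=-2, S_14=16

16


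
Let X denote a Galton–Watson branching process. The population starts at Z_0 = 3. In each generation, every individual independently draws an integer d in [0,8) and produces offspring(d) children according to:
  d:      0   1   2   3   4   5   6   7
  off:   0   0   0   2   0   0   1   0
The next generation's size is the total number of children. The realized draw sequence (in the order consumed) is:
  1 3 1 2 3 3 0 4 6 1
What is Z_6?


gen 0: Z_0=3, draws=[1, 3, 1], offspring=[0, 2, 0], Z_1=2
gen 1: Z_1=2, draws=[2, 3], offspring=[0, 2], Z_2=2
gen 2: Z_2=2, draws=[3, 0], offspring=[2, 0], Z_3=2
gen 3: Z_3=2, draws=[4, 6], offspring=[0, 1], Z_4=1
gen 4: Z_4=1, draws=[1], offspring=[0], Z_5=0
gen 5: Z_5=0, draws=[], offspring=[], Z_6=0

0


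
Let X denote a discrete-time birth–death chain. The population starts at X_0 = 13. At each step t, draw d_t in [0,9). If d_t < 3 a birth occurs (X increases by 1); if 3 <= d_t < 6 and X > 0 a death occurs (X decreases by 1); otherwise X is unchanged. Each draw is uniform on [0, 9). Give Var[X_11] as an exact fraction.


X can drop by at most 1 per step and X_0 = 13 > T = 11, so X_t >= 13 − t >= 2 > 0 for every t <= 11: the floor at 0 (the 'and X > 0' condition) never binds. Hence X_11 = X_0 + Σ_{t<11} Y_t with i.i.d. increments Y_t = y(d_t) ∈ {+1, −1, 0}.
Outcome values over d=0..8: [1, 1, 1, -1, -1, -1, 0, 0, 0]
Σy = 0, Σy² = 6, M = 9
μ = 0/9 = 0,  σ² = 6/9 − (0)² = 2/3
Independent increments: Var[X_11] = 11·σ² = 11·(2/3) = 22/3

22/3


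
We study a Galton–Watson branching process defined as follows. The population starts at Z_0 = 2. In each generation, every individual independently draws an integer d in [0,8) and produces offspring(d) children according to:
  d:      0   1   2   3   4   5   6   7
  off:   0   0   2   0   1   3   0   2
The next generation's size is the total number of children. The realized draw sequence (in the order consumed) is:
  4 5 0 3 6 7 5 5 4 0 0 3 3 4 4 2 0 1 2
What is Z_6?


2

gen 0: Z_0=2, draws=[4, 5], offspring=[1, 3], Z_1=4
gen 1: Z_1=4, draws=[0, 3, 6, 7], offspring=[0, 0, 0, 2], Z_2=2
gen 2: Z_2=2, draws=[5, 5], offspring=[3, 3], Z_3=6
gen 3: Z_3=6, draws=[4, 0, 0, 3, 3, 4], offspring=[1, 0, 0, 0, 0, 1], Z_4=2
gen 4: Z_4=2, draws=[4, 2], offspring=[1, 2], Z_5=3
gen 5: Z_5=3, draws=[0, 1, 2], offspring=[0, 0, 2], Z_6=2


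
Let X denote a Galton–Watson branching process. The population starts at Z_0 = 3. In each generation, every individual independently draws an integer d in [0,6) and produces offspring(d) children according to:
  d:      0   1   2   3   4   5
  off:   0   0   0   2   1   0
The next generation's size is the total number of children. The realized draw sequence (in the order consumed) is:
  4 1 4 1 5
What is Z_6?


0

gen 0: Z_0=3, draws=[4, 1, 4], offspring=[1, 0, 1], Z_1=2
gen 1: Z_1=2, draws=[1, 5], offspring=[0, 0], Z_2=0
gen 2: Z_2=0, draws=[], offspring=[], Z_3=0
gen 3: Z_3=0, draws=[], offspring=[], Z_4=0
gen 4: Z_4=0, draws=[], offspring=[], Z_5=0
gen 5: Z_5=0, draws=[], offspring=[], Z_6=0


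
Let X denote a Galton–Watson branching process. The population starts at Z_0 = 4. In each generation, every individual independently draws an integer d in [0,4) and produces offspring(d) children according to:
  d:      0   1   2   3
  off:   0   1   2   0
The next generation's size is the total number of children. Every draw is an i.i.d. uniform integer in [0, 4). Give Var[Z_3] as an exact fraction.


3663/1024

Outcome values over d=0..3: [0, 1, 2, 0]
Σy = 3, Σy² = 5, M = 4
μ = 3/4 = 3/4,  σ² = 5/4 − (3/4)² = 11/16
V_0 = 0, E_0 = 4
V_1 = 11/16·E_0 + (3/4)²·V_0 = 11/4;  E_1 = 3
V_2 = 11/16·E_1 + (3/4)²·V_1 = 231/64;  E_2 = 9/4
V_3 = 11/16·E_2 + (3/4)²·V_2 = 3663/1024;  E_3 = 27/16


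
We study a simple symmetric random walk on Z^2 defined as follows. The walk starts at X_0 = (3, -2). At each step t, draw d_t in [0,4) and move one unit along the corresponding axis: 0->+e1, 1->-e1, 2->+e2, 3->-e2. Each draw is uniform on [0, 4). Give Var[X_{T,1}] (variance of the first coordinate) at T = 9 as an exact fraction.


Outcome values over d=0..3: [1, -1, 0, 0]
Σy = 0, Σy² = 2, M = 4
μ = 0/4 = 0,  σ² = 2/4 − (0)² = 1/2
Independent increments: Var[X_9] = 9·σ² = 9·(1/2) = 9/2

9/2


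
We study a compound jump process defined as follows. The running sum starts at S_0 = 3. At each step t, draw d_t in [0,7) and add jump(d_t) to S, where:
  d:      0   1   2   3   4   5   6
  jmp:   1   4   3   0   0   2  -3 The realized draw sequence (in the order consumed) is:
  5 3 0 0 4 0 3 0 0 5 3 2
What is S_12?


15

t=0: S=3, d=5, jump=2, S_1=5
t=1: S=5, d=3, jump=0, S_2=5
t=2: S=5, d=0, jump=1, S_3=6
t=3: S=6, d=0, jump=1, S_4=7
t=4: S=7, d=4, jump=0, S_5=7
t=5: S=7, d=0, jump=1, S_6=8
t=6: S=8, d=3, jump=0, S_7=8
t=7: S=8, d=0, jump=1, S_8=9
t=8: S=9, d=0, jump=1, S_9=10
t=9: S=10, d=5, jump=2, S_10=12
t=10: S=12, d=3, jump=0, S_11=12
t=11: S=12, d=2, jump=3, S_12=15
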